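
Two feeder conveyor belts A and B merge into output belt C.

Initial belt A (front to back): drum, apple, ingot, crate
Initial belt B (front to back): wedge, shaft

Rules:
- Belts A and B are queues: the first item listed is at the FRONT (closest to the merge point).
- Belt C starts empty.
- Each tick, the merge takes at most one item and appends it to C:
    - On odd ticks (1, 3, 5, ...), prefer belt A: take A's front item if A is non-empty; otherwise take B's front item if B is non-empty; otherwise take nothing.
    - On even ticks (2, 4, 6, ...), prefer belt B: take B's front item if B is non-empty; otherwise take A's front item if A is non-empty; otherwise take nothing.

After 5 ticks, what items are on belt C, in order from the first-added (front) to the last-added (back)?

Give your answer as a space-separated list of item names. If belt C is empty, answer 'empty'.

Answer: drum wedge apple shaft ingot

Derivation:
Tick 1: prefer A, take drum from A; A=[apple,ingot,crate] B=[wedge,shaft] C=[drum]
Tick 2: prefer B, take wedge from B; A=[apple,ingot,crate] B=[shaft] C=[drum,wedge]
Tick 3: prefer A, take apple from A; A=[ingot,crate] B=[shaft] C=[drum,wedge,apple]
Tick 4: prefer B, take shaft from B; A=[ingot,crate] B=[-] C=[drum,wedge,apple,shaft]
Tick 5: prefer A, take ingot from A; A=[crate] B=[-] C=[drum,wedge,apple,shaft,ingot]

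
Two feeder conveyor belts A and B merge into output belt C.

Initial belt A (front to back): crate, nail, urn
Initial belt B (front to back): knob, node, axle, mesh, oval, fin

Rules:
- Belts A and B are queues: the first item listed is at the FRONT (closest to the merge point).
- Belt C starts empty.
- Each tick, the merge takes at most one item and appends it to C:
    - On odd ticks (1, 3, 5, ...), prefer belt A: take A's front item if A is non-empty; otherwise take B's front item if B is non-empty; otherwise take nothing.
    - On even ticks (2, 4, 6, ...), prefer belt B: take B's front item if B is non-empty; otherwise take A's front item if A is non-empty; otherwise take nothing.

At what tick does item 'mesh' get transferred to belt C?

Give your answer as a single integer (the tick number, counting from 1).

Answer: 7

Derivation:
Tick 1: prefer A, take crate from A; A=[nail,urn] B=[knob,node,axle,mesh,oval,fin] C=[crate]
Tick 2: prefer B, take knob from B; A=[nail,urn] B=[node,axle,mesh,oval,fin] C=[crate,knob]
Tick 3: prefer A, take nail from A; A=[urn] B=[node,axle,mesh,oval,fin] C=[crate,knob,nail]
Tick 4: prefer B, take node from B; A=[urn] B=[axle,mesh,oval,fin] C=[crate,knob,nail,node]
Tick 5: prefer A, take urn from A; A=[-] B=[axle,mesh,oval,fin] C=[crate,knob,nail,node,urn]
Tick 6: prefer B, take axle from B; A=[-] B=[mesh,oval,fin] C=[crate,knob,nail,node,urn,axle]
Tick 7: prefer A, take mesh from B; A=[-] B=[oval,fin] C=[crate,knob,nail,node,urn,axle,mesh]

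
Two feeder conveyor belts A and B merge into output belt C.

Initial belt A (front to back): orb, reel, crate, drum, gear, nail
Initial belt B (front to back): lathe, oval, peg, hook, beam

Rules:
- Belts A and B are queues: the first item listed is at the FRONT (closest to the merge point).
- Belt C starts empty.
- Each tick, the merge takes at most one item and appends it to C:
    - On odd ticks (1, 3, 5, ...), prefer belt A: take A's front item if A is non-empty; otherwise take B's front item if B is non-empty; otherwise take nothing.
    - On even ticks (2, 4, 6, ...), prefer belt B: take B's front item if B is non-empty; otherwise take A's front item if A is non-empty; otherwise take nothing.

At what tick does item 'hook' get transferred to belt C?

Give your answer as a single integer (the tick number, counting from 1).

Answer: 8

Derivation:
Tick 1: prefer A, take orb from A; A=[reel,crate,drum,gear,nail] B=[lathe,oval,peg,hook,beam] C=[orb]
Tick 2: prefer B, take lathe from B; A=[reel,crate,drum,gear,nail] B=[oval,peg,hook,beam] C=[orb,lathe]
Tick 3: prefer A, take reel from A; A=[crate,drum,gear,nail] B=[oval,peg,hook,beam] C=[orb,lathe,reel]
Tick 4: prefer B, take oval from B; A=[crate,drum,gear,nail] B=[peg,hook,beam] C=[orb,lathe,reel,oval]
Tick 5: prefer A, take crate from A; A=[drum,gear,nail] B=[peg,hook,beam] C=[orb,lathe,reel,oval,crate]
Tick 6: prefer B, take peg from B; A=[drum,gear,nail] B=[hook,beam] C=[orb,lathe,reel,oval,crate,peg]
Tick 7: prefer A, take drum from A; A=[gear,nail] B=[hook,beam] C=[orb,lathe,reel,oval,crate,peg,drum]
Tick 8: prefer B, take hook from B; A=[gear,nail] B=[beam] C=[orb,lathe,reel,oval,crate,peg,drum,hook]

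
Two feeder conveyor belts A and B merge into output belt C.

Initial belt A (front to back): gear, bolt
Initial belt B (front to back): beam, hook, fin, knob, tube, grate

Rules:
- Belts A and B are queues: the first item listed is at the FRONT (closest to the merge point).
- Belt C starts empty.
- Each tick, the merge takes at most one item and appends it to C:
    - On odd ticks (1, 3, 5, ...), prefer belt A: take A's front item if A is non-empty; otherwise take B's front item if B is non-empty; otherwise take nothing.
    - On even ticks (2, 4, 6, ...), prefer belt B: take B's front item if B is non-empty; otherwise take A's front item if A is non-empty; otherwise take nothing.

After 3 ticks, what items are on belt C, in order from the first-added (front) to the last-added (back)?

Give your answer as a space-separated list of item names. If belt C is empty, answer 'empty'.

Tick 1: prefer A, take gear from A; A=[bolt] B=[beam,hook,fin,knob,tube,grate] C=[gear]
Tick 2: prefer B, take beam from B; A=[bolt] B=[hook,fin,knob,tube,grate] C=[gear,beam]
Tick 3: prefer A, take bolt from A; A=[-] B=[hook,fin,knob,tube,grate] C=[gear,beam,bolt]

Answer: gear beam bolt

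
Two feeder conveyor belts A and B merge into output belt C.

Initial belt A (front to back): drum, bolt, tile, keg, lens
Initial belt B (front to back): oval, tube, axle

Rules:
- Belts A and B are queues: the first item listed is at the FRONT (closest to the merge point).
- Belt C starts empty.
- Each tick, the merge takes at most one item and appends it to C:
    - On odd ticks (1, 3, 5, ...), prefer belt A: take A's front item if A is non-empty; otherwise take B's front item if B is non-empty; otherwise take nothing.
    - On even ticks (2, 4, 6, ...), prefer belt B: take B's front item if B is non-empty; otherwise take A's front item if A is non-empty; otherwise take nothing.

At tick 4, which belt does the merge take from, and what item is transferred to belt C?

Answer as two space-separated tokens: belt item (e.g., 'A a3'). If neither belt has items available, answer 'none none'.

Tick 1: prefer A, take drum from A; A=[bolt,tile,keg,lens] B=[oval,tube,axle] C=[drum]
Tick 2: prefer B, take oval from B; A=[bolt,tile,keg,lens] B=[tube,axle] C=[drum,oval]
Tick 3: prefer A, take bolt from A; A=[tile,keg,lens] B=[tube,axle] C=[drum,oval,bolt]
Tick 4: prefer B, take tube from B; A=[tile,keg,lens] B=[axle] C=[drum,oval,bolt,tube]

Answer: B tube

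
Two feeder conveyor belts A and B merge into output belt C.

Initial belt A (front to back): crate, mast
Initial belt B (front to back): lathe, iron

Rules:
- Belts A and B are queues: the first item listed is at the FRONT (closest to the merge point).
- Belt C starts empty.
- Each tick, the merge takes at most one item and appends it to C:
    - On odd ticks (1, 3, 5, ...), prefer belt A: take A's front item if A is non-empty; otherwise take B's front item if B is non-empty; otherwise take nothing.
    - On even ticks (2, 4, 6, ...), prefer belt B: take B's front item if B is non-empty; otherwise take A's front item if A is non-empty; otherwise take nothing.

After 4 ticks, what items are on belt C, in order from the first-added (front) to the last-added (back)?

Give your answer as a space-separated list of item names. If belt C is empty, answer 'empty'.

Answer: crate lathe mast iron

Derivation:
Tick 1: prefer A, take crate from A; A=[mast] B=[lathe,iron] C=[crate]
Tick 2: prefer B, take lathe from B; A=[mast] B=[iron] C=[crate,lathe]
Tick 3: prefer A, take mast from A; A=[-] B=[iron] C=[crate,lathe,mast]
Tick 4: prefer B, take iron from B; A=[-] B=[-] C=[crate,lathe,mast,iron]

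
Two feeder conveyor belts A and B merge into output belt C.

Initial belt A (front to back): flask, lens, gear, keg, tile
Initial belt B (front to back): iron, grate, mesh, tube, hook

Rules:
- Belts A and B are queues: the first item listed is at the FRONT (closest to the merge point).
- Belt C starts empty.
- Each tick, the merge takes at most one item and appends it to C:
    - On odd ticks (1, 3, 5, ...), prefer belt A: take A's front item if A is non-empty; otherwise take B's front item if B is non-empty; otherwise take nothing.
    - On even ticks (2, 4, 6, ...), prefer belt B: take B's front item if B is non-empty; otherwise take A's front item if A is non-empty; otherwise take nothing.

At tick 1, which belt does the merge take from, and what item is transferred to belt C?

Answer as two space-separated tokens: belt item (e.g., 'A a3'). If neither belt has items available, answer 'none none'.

Answer: A flask

Derivation:
Tick 1: prefer A, take flask from A; A=[lens,gear,keg,tile] B=[iron,grate,mesh,tube,hook] C=[flask]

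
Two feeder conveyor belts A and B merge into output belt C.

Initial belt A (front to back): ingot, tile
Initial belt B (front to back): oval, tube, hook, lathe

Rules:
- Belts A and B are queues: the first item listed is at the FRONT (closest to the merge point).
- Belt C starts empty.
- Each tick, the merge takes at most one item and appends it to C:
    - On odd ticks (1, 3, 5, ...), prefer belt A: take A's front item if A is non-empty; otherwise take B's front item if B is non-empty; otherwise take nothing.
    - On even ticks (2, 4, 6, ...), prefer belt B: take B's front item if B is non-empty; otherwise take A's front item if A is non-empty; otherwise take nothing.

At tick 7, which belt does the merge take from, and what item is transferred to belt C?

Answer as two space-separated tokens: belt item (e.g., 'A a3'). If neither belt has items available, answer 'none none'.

Answer: none none

Derivation:
Tick 1: prefer A, take ingot from A; A=[tile] B=[oval,tube,hook,lathe] C=[ingot]
Tick 2: prefer B, take oval from B; A=[tile] B=[tube,hook,lathe] C=[ingot,oval]
Tick 3: prefer A, take tile from A; A=[-] B=[tube,hook,lathe] C=[ingot,oval,tile]
Tick 4: prefer B, take tube from B; A=[-] B=[hook,lathe] C=[ingot,oval,tile,tube]
Tick 5: prefer A, take hook from B; A=[-] B=[lathe] C=[ingot,oval,tile,tube,hook]
Tick 6: prefer B, take lathe from B; A=[-] B=[-] C=[ingot,oval,tile,tube,hook,lathe]
Tick 7: prefer A, both empty, nothing taken; A=[-] B=[-] C=[ingot,oval,tile,tube,hook,lathe]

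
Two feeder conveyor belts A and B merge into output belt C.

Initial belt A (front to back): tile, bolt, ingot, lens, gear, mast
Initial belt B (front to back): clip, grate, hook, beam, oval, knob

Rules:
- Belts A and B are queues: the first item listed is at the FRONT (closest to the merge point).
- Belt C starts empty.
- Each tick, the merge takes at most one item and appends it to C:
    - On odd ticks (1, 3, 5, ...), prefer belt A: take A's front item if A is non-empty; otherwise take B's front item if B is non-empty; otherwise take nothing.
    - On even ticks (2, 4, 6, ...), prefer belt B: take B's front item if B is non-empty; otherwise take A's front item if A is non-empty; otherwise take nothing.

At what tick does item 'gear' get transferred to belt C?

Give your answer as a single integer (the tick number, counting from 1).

Tick 1: prefer A, take tile from A; A=[bolt,ingot,lens,gear,mast] B=[clip,grate,hook,beam,oval,knob] C=[tile]
Tick 2: prefer B, take clip from B; A=[bolt,ingot,lens,gear,mast] B=[grate,hook,beam,oval,knob] C=[tile,clip]
Tick 3: prefer A, take bolt from A; A=[ingot,lens,gear,mast] B=[grate,hook,beam,oval,knob] C=[tile,clip,bolt]
Tick 4: prefer B, take grate from B; A=[ingot,lens,gear,mast] B=[hook,beam,oval,knob] C=[tile,clip,bolt,grate]
Tick 5: prefer A, take ingot from A; A=[lens,gear,mast] B=[hook,beam,oval,knob] C=[tile,clip,bolt,grate,ingot]
Tick 6: prefer B, take hook from B; A=[lens,gear,mast] B=[beam,oval,knob] C=[tile,clip,bolt,grate,ingot,hook]
Tick 7: prefer A, take lens from A; A=[gear,mast] B=[beam,oval,knob] C=[tile,clip,bolt,grate,ingot,hook,lens]
Tick 8: prefer B, take beam from B; A=[gear,mast] B=[oval,knob] C=[tile,clip,bolt,grate,ingot,hook,lens,beam]
Tick 9: prefer A, take gear from A; A=[mast] B=[oval,knob] C=[tile,clip,bolt,grate,ingot,hook,lens,beam,gear]

Answer: 9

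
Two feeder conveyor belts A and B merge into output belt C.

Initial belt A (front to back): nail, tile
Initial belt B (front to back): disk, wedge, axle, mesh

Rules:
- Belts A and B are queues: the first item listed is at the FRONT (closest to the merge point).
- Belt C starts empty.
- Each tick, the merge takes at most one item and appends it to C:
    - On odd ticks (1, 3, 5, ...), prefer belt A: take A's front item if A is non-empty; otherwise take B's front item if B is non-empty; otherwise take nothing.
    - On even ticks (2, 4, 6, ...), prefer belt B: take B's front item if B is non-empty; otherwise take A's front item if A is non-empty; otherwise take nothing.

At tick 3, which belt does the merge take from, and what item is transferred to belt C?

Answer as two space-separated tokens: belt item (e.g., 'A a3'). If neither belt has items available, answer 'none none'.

Answer: A tile

Derivation:
Tick 1: prefer A, take nail from A; A=[tile] B=[disk,wedge,axle,mesh] C=[nail]
Tick 2: prefer B, take disk from B; A=[tile] B=[wedge,axle,mesh] C=[nail,disk]
Tick 3: prefer A, take tile from A; A=[-] B=[wedge,axle,mesh] C=[nail,disk,tile]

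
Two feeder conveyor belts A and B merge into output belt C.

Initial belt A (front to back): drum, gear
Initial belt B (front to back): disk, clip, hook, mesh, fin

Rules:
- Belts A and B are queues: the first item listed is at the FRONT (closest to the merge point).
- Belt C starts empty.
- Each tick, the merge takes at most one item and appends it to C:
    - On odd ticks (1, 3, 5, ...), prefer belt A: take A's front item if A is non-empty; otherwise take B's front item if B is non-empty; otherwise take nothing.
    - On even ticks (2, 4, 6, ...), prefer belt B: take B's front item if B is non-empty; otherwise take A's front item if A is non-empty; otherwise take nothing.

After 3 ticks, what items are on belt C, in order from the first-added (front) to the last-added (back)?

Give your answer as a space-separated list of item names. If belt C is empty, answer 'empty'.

Tick 1: prefer A, take drum from A; A=[gear] B=[disk,clip,hook,mesh,fin] C=[drum]
Tick 2: prefer B, take disk from B; A=[gear] B=[clip,hook,mesh,fin] C=[drum,disk]
Tick 3: prefer A, take gear from A; A=[-] B=[clip,hook,mesh,fin] C=[drum,disk,gear]

Answer: drum disk gear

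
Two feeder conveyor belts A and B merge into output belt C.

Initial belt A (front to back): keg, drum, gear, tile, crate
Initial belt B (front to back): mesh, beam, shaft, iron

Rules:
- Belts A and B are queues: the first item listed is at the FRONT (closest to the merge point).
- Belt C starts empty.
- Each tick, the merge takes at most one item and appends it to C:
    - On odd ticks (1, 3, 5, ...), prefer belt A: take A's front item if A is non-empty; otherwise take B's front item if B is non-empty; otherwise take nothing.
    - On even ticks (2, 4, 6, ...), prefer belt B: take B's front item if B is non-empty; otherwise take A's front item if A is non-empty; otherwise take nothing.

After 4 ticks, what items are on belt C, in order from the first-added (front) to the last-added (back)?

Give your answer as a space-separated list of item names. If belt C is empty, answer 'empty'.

Tick 1: prefer A, take keg from A; A=[drum,gear,tile,crate] B=[mesh,beam,shaft,iron] C=[keg]
Tick 2: prefer B, take mesh from B; A=[drum,gear,tile,crate] B=[beam,shaft,iron] C=[keg,mesh]
Tick 3: prefer A, take drum from A; A=[gear,tile,crate] B=[beam,shaft,iron] C=[keg,mesh,drum]
Tick 4: prefer B, take beam from B; A=[gear,tile,crate] B=[shaft,iron] C=[keg,mesh,drum,beam]

Answer: keg mesh drum beam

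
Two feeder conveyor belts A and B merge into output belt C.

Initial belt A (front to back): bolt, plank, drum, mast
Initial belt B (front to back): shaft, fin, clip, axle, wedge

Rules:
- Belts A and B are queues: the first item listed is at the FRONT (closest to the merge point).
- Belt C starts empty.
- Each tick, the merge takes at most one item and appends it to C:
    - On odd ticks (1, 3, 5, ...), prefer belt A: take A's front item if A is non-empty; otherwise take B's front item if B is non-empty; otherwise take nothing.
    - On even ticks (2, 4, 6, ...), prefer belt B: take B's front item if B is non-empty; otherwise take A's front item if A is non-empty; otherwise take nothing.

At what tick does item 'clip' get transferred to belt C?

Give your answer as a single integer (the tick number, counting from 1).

Answer: 6

Derivation:
Tick 1: prefer A, take bolt from A; A=[plank,drum,mast] B=[shaft,fin,clip,axle,wedge] C=[bolt]
Tick 2: prefer B, take shaft from B; A=[plank,drum,mast] B=[fin,clip,axle,wedge] C=[bolt,shaft]
Tick 3: prefer A, take plank from A; A=[drum,mast] B=[fin,clip,axle,wedge] C=[bolt,shaft,plank]
Tick 4: prefer B, take fin from B; A=[drum,mast] B=[clip,axle,wedge] C=[bolt,shaft,plank,fin]
Tick 5: prefer A, take drum from A; A=[mast] B=[clip,axle,wedge] C=[bolt,shaft,plank,fin,drum]
Tick 6: prefer B, take clip from B; A=[mast] B=[axle,wedge] C=[bolt,shaft,plank,fin,drum,clip]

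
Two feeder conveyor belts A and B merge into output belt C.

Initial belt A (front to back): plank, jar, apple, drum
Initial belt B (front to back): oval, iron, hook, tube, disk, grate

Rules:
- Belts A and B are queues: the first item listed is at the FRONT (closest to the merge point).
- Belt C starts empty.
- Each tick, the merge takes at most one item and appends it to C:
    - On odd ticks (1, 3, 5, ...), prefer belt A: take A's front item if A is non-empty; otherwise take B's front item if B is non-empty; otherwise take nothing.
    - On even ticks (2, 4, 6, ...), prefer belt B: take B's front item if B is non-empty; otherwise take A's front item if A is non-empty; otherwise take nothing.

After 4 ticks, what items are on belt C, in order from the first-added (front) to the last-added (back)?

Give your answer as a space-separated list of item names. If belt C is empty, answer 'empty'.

Tick 1: prefer A, take plank from A; A=[jar,apple,drum] B=[oval,iron,hook,tube,disk,grate] C=[plank]
Tick 2: prefer B, take oval from B; A=[jar,apple,drum] B=[iron,hook,tube,disk,grate] C=[plank,oval]
Tick 3: prefer A, take jar from A; A=[apple,drum] B=[iron,hook,tube,disk,grate] C=[plank,oval,jar]
Tick 4: prefer B, take iron from B; A=[apple,drum] B=[hook,tube,disk,grate] C=[plank,oval,jar,iron]

Answer: plank oval jar iron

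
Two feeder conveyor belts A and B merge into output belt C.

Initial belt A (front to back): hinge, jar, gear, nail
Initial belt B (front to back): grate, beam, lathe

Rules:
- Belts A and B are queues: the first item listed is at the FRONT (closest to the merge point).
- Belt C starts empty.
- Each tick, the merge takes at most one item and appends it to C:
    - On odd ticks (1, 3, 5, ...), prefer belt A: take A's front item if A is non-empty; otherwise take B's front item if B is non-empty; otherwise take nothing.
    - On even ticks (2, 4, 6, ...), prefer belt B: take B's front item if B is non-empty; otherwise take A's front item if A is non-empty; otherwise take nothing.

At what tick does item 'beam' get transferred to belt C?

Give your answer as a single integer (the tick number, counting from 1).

Answer: 4

Derivation:
Tick 1: prefer A, take hinge from A; A=[jar,gear,nail] B=[grate,beam,lathe] C=[hinge]
Tick 2: prefer B, take grate from B; A=[jar,gear,nail] B=[beam,lathe] C=[hinge,grate]
Tick 3: prefer A, take jar from A; A=[gear,nail] B=[beam,lathe] C=[hinge,grate,jar]
Tick 4: prefer B, take beam from B; A=[gear,nail] B=[lathe] C=[hinge,grate,jar,beam]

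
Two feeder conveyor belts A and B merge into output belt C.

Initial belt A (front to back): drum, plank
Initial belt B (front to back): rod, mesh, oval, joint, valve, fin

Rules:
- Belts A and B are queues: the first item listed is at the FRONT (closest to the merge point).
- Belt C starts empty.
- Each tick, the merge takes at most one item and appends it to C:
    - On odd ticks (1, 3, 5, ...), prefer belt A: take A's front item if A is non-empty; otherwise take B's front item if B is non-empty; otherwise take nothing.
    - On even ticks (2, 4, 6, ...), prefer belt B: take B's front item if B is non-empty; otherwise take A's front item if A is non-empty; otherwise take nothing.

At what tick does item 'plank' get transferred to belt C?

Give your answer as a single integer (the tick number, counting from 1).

Answer: 3

Derivation:
Tick 1: prefer A, take drum from A; A=[plank] B=[rod,mesh,oval,joint,valve,fin] C=[drum]
Tick 2: prefer B, take rod from B; A=[plank] B=[mesh,oval,joint,valve,fin] C=[drum,rod]
Tick 3: prefer A, take plank from A; A=[-] B=[mesh,oval,joint,valve,fin] C=[drum,rod,plank]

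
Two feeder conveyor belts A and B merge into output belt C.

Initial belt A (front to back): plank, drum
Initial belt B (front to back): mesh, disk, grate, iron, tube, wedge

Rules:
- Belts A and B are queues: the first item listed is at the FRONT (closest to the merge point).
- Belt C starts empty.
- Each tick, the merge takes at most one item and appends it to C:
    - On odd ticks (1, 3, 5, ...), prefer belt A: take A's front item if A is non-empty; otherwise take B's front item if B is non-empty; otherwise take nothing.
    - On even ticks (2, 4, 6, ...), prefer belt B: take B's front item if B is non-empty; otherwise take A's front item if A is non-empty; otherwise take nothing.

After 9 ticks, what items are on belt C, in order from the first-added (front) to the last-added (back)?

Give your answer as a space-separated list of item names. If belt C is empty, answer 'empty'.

Tick 1: prefer A, take plank from A; A=[drum] B=[mesh,disk,grate,iron,tube,wedge] C=[plank]
Tick 2: prefer B, take mesh from B; A=[drum] B=[disk,grate,iron,tube,wedge] C=[plank,mesh]
Tick 3: prefer A, take drum from A; A=[-] B=[disk,grate,iron,tube,wedge] C=[plank,mesh,drum]
Tick 4: prefer B, take disk from B; A=[-] B=[grate,iron,tube,wedge] C=[plank,mesh,drum,disk]
Tick 5: prefer A, take grate from B; A=[-] B=[iron,tube,wedge] C=[plank,mesh,drum,disk,grate]
Tick 6: prefer B, take iron from B; A=[-] B=[tube,wedge] C=[plank,mesh,drum,disk,grate,iron]
Tick 7: prefer A, take tube from B; A=[-] B=[wedge] C=[plank,mesh,drum,disk,grate,iron,tube]
Tick 8: prefer B, take wedge from B; A=[-] B=[-] C=[plank,mesh,drum,disk,grate,iron,tube,wedge]
Tick 9: prefer A, both empty, nothing taken; A=[-] B=[-] C=[plank,mesh,drum,disk,grate,iron,tube,wedge]

Answer: plank mesh drum disk grate iron tube wedge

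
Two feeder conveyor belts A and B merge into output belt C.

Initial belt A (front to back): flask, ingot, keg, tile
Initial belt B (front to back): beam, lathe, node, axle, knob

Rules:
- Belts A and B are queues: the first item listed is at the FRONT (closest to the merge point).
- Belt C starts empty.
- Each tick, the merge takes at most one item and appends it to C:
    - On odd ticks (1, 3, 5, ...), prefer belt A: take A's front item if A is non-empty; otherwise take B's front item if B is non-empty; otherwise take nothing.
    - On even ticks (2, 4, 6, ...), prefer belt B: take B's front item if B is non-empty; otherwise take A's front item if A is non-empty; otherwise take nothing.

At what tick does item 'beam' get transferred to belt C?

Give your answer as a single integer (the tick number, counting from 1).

Tick 1: prefer A, take flask from A; A=[ingot,keg,tile] B=[beam,lathe,node,axle,knob] C=[flask]
Tick 2: prefer B, take beam from B; A=[ingot,keg,tile] B=[lathe,node,axle,knob] C=[flask,beam]

Answer: 2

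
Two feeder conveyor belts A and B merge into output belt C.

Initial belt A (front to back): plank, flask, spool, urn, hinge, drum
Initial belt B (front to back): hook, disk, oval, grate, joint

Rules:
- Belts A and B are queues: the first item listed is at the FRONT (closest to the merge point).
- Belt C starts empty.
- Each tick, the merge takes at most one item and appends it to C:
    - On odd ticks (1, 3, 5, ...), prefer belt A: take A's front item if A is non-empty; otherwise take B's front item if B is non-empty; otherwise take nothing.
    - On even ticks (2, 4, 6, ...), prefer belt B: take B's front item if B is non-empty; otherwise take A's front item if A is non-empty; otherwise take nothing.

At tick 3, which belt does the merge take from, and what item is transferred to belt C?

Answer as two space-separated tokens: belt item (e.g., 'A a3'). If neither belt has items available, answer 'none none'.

Tick 1: prefer A, take plank from A; A=[flask,spool,urn,hinge,drum] B=[hook,disk,oval,grate,joint] C=[plank]
Tick 2: prefer B, take hook from B; A=[flask,spool,urn,hinge,drum] B=[disk,oval,grate,joint] C=[plank,hook]
Tick 3: prefer A, take flask from A; A=[spool,urn,hinge,drum] B=[disk,oval,grate,joint] C=[plank,hook,flask]

Answer: A flask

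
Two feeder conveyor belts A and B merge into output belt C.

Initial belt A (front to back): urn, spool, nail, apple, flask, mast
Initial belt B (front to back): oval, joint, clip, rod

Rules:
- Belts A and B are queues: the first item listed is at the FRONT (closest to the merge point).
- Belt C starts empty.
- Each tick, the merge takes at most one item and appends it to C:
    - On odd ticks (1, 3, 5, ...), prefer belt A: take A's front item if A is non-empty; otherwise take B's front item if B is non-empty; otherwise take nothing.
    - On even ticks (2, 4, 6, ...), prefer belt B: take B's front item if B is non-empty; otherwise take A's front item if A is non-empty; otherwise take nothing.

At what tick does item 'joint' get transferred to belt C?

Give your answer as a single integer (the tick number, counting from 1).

Tick 1: prefer A, take urn from A; A=[spool,nail,apple,flask,mast] B=[oval,joint,clip,rod] C=[urn]
Tick 2: prefer B, take oval from B; A=[spool,nail,apple,flask,mast] B=[joint,clip,rod] C=[urn,oval]
Tick 3: prefer A, take spool from A; A=[nail,apple,flask,mast] B=[joint,clip,rod] C=[urn,oval,spool]
Tick 4: prefer B, take joint from B; A=[nail,apple,flask,mast] B=[clip,rod] C=[urn,oval,spool,joint]

Answer: 4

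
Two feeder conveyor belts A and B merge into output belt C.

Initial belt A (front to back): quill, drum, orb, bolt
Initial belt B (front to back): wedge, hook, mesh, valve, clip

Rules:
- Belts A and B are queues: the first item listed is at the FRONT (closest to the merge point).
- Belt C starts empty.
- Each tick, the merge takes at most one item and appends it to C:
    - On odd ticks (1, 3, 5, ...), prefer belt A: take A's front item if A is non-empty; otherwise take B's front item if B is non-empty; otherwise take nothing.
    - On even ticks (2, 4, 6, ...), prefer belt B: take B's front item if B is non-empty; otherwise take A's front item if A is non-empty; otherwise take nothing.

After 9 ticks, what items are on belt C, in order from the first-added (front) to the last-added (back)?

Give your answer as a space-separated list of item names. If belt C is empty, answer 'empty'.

Answer: quill wedge drum hook orb mesh bolt valve clip

Derivation:
Tick 1: prefer A, take quill from A; A=[drum,orb,bolt] B=[wedge,hook,mesh,valve,clip] C=[quill]
Tick 2: prefer B, take wedge from B; A=[drum,orb,bolt] B=[hook,mesh,valve,clip] C=[quill,wedge]
Tick 3: prefer A, take drum from A; A=[orb,bolt] B=[hook,mesh,valve,clip] C=[quill,wedge,drum]
Tick 4: prefer B, take hook from B; A=[orb,bolt] B=[mesh,valve,clip] C=[quill,wedge,drum,hook]
Tick 5: prefer A, take orb from A; A=[bolt] B=[mesh,valve,clip] C=[quill,wedge,drum,hook,orb]
Tick 6: prefer B, take mesh from B; A=[bolt] B=[valve,clip] C=[quill,wedge,drum,hook,orb,mesh]
Tick 7: prefer A, take bolt from A; A=[-] B=[valve,clip] C=[quill,wedge,drum,hook,orb,mesh,bolt]
Tick 8: prefer B, take valve from B; A=[-] B=[clip] C=[quill,wedge,drum,hook,orb,mesh,bolt,valve]
Tick 9: prefer A, take clip from B; A=[-] B=[-] C=[quill,wedge,drum,hook,orb,mesh,bolt,valve,clip]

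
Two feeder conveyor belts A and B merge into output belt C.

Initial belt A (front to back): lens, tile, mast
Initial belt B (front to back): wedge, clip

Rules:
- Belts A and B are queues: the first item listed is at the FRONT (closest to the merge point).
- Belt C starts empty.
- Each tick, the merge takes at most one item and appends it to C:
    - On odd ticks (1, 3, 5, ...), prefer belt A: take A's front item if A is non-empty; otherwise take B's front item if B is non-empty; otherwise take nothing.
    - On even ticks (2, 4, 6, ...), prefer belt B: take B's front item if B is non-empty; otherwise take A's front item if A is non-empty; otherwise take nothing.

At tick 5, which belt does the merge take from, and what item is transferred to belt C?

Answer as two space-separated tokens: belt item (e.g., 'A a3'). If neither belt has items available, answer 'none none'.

Tick 1: prefer A, take lens from A; A=[tile,mast] B=[wedge,clip] C=[lens]
Tick 2: prefer B, take wedge from B; A=[tile,mast] B=[clip] C=[lens,wedge]
Tick 3: prefer A, take tile from A; A=[mast] B=[clip] C=[lens,wedge,tile]
Tick 4: prefer B, take clip from B; A=[mast] B=[-] C=[lens,wedge,tile,clip]
Tick 5: prefer A, take mast from A; A=[-] B=[-] C=[lens,wedge,tile,clip,mast]

Answer: A mast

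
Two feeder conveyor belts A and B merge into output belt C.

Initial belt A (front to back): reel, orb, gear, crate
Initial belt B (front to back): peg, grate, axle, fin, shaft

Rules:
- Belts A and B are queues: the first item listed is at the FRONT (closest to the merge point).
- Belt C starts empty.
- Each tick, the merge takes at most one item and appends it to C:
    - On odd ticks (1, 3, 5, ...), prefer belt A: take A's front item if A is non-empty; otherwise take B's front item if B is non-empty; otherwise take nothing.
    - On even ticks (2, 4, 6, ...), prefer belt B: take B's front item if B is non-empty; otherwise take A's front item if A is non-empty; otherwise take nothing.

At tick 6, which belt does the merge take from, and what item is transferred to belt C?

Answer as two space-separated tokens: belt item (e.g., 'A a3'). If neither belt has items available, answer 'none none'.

Answer: B axle

Derivation:
Tick 1: prefer A, take reel from A; A=[orb,gear,crate] B=[peg,grate,axle,fin,shaft] C=[reel]
Tick 2: prefer B, take peg from B; A=[orb,gear,crate] B=[grate,axle,fin,shaft] C=[reel,peg]
Tick 3: prefer A, take orb from A; A=[gear,crate] B=[grate,axle,fin,shaft] C=[reel,peg,orb]
Tick 4: prefer B, take grate from B; A=[gear,crate] B=[axle,fin,shaft] C=[reel,peg,orb,grate]
Tick 5: prefer A, take gear from A; A=[crate] B=[axle,fin,shaft] C=[reel,peg,orb,grate,gear]
Tick 6: prefer B, take axle from B; A=[crate] B=[fin,shaft] C=[reel,peg,orb,grate,gear,axle]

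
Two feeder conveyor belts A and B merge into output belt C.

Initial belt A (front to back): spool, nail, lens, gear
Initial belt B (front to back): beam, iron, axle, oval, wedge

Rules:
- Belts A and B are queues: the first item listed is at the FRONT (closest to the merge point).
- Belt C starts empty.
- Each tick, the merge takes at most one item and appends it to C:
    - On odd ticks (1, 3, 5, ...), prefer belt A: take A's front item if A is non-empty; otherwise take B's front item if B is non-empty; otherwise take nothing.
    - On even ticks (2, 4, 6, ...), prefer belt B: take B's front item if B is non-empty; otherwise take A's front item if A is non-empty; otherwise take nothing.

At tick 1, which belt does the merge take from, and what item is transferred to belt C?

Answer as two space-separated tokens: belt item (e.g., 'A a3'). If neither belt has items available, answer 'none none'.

Answer: A spool

Derivation:
Tick 1: prefer A, take spool from A; A=[nail,lens,gear] B=[beam,iron,axle,oval,wedge] C=[spool]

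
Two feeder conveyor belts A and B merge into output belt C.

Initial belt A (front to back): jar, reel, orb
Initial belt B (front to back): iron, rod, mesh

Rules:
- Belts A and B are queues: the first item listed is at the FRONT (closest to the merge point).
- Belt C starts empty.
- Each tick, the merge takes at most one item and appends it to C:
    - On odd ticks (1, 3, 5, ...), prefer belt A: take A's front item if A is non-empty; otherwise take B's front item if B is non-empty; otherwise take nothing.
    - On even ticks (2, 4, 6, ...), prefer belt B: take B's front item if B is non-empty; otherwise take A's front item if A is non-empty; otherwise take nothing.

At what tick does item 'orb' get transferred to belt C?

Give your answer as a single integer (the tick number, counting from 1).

Answer: 5

Derivation:
Tick 1: prefer A, take jar from A; A=[reel,orb] B=[iron,rod,mesh] C=[jar]
Tick 2: prefer B, take iron from B; A=[reel,orb] B=[rod,mesh] C=[jar,iron]
Tick 3: prefer A, take reel from A; A=[orb] B=[rod,mesh] C=[jar,iron,reel]
Tick 4: prefer B, take rod from B; A=[orb] B=[mesh] C=[jar,iron,reel,rod]
Tick 5: prefer A, take orb from A; A=[-] B=[mesh] C=[jar,iron,reel,rod,orb]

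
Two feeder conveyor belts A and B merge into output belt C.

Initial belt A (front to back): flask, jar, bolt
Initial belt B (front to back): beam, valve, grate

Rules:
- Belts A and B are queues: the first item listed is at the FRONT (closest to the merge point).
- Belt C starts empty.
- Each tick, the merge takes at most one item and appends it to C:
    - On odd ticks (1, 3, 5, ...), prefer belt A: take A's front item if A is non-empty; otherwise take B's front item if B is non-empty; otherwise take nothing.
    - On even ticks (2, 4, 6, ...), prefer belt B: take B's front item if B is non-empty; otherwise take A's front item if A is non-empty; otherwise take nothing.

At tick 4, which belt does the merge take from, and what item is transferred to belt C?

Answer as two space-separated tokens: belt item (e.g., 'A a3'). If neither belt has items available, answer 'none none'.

Answer: B valve

Derivation:
Tick 1: prefer A, take flask from A; A=[jar,bolt] B=[beam,valve,grate] C=[flask]
Tick 2: prefer B, take beam from B; A=[jar,bolt] B=[valve,grate] C=[flask,beam]
Tick 3: prefer A, take jar from A; A=[bolt] B=[valve,grate] C=[flask,beam,jar]
Tick 4: prefer B, take valve from B; A=[bolt] B=[grate] C=[flask,beam,jar,valve]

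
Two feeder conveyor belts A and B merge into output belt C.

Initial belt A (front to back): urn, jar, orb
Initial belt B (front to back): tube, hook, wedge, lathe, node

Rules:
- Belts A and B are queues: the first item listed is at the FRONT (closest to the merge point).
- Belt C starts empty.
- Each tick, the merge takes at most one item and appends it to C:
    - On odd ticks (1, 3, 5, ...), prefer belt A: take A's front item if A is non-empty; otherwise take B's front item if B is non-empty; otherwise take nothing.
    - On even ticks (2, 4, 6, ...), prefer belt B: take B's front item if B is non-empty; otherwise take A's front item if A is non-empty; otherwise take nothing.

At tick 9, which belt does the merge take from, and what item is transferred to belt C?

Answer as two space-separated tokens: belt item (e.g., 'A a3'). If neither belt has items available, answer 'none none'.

Answer: none none

Derivation:
Tick 1: prefer A, take urn from A; A=[jar,orb] B=[tube,hook,wedge,lathe,node] C=[urn]
Tick 2: prefer B, take tube from B; A=[jar,orb] B=[hook,wedge,lathe,node] C=[urn,tube]
Tick 3: prefer A, take jar from A; A=[orb] B=[hook,wedge,lathe,node] C=[urn,tube,jar]
Tick 4: prefer B, take hook from B; A=[orb] B=[wedge,lathe,node] C=[urn,tube,jar,hook]
Tick 5: prefer A, take orb from A; A=[-] B=[wedge,lathe,node] C=[urn,tube,jar,hook,orb]
Tick 6: prefer B, take wedge from B; A=[-] B=[lathe,node] C=[urn,tube,jar,hook,orb,wedge]
Tick 7: prefer A, take lathe from B; A=[-] B=[node] C=[urn,tube,jar,hook,orb,wedge,lathe]
Tick 8: prefer B, take node from B; A=[-] B=[-] C=[urn,tube,jar,hook,orb,wedge,lathe,node]
Tick 9: prefer A, both empty, nothing taken; A=[-] B=[-] C=[urn,tube,jar,hook,orb,wedge,lathe,node]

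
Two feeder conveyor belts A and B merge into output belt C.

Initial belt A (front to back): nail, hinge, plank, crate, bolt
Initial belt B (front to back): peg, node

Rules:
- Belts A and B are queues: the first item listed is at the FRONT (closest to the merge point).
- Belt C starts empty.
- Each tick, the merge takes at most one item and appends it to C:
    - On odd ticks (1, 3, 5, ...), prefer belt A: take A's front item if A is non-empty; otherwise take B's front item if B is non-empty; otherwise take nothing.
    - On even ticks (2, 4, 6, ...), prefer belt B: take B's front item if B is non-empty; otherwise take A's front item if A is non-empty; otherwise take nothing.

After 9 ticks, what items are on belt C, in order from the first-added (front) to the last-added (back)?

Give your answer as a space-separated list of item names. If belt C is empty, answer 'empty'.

Tick 1: prefer A, take nail from A; A=[hinge,plank,crate,bolt] B=[peg,node] C=[nail]
Tick 2: prefer B, take peg from B; A=[hinge,plank,crate,bolt] B=[node] C=[nail,peg]
Tick 3: prefer A, take hinge from A; A=[plank,crate,bolt] B=[node] C=[nail,peg,hinge]
Tick 4: prefer B, take node from B; A=[plank,crate,bolt] B=[-] C=[nail,peg,hinge,node]
Tick 5: prefer A, take plank from A; A=[crate,bolt] B=[-] C=[nail,peg,hinge,node,plank]
Tick 6: prefer B, take crate from A; A=[bolt] B=[-] C=[nail,peg,hinge,node,plank,crate]
Tick 7: prefer A, take bolt from A; A=[-] B=[-] C=[nail,peg,hinge,node,plank,crate,bolt]
Tick 8: prefer B, both empty, nothing taken; A=[-] B=[-] C=[nail,peg,hinge,node,plank,crate,bolt]
Tick 9: prefer A, both empty, nothing taken; A=[-] B=[-] C=[nail,peg,hinge,node,plank,crate,bolt]

Answer: nail peg hinge node plank crate bolt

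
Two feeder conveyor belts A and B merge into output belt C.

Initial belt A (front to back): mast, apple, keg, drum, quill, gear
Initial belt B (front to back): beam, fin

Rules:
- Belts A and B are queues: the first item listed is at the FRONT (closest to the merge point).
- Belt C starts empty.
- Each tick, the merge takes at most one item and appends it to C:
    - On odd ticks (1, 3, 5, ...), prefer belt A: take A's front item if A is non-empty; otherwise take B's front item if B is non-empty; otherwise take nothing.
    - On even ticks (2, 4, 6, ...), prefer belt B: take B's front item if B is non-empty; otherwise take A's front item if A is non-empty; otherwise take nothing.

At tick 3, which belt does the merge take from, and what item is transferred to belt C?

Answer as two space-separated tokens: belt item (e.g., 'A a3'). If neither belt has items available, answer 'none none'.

Answer: A apple

Derivation:
Tick 1: prefer A, take mast from A; A=[apple,keg,drum,quill,gear] B=[beam,fin] C=[mast]
Tick 2: prefer B, take beam from B; A=[apple,keg,drum,quill,gear] B=[fin] C=[mast,beam]
Tick 3: prefer A, take apple from A; A=[keg,drum,quill,gear] B=[fin] C=[mast,beam,apple]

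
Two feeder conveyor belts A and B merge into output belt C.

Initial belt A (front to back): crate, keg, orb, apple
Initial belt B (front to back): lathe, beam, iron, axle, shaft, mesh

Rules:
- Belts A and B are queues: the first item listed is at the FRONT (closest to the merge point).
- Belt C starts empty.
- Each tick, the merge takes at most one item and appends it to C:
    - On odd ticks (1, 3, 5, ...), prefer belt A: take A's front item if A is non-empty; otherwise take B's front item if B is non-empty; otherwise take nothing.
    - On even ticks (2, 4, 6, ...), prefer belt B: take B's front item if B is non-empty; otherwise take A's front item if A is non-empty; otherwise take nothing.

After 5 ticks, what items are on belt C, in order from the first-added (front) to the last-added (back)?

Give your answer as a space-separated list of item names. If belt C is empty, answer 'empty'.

Tick 1: prefer A, take crate from A; A=[keg,orb,apple] B=[lathe,beam,iron,axle,shaft,mesh] C=[crate]
Tick 2: prefer B, take lathe from B; A=[keg,orb,apple] B=[beam,iron,axle,shaft,mesh] C=[crate,lathe]
Tick 3: prefer A, take keg from A; A=[orb,apple] B=[beam,iron,axle,shaft,mesh] C=[crate,lathe,keg]
Tick 4: prefer B, take beam from B; A=[orb,apple] B=[iron,axle,shaft,mesh] C=[crate,lathe,keg,beam]
Tick 5: prefer A, take orb from A; A=[apple] B=[iron,axle,shaft,mesh] C=[crate,lathe,keg,beam,orb]

Answer: crate lathe keg beam orb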